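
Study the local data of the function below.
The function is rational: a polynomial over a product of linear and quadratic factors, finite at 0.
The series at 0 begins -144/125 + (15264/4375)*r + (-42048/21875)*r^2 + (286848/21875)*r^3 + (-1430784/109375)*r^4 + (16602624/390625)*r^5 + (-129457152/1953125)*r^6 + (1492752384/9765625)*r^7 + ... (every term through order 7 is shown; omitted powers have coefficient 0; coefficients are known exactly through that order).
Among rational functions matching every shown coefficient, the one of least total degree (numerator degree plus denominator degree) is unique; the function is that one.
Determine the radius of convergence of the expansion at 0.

The radius of convergence is 1/2.

No rational of total degree below 5 reproduces all 8 coefficients; solving the [1/4] Pade equations on them gives f(r) = (9/8 - 27*r/7)/((r - 5/4)**3*(r + 1/2)), whose expansion matches every shown term.
Denominator factor (r - 5/4)^3: pole of order 3 at 5/4, modulus 5/4.
Denominator factor (r + 1/2): pole of order 1 at -1/2, modulus 1/2.
The radius of convergence is the smallest modulus among the singular points: 1/2.


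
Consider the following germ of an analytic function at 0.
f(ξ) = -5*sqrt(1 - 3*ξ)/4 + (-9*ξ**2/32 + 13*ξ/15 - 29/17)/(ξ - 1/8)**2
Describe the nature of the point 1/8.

The point is a pole of order 2.

The denominator factor ξ - 1/8 vanishes at 1/8 and appears to the power 2; the numerator there equals -836599/522240, nonzero, and no other factor vanishes.
The branch terms are analytic at this point.
Hence a pole whose order is the multiplicity, 2.


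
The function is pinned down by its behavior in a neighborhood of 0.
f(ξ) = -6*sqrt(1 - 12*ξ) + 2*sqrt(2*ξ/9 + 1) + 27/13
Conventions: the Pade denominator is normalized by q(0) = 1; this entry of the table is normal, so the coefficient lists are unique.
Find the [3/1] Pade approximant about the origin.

Taylor coefficients needed (expand at 0): a_0 = -25/13, a_1 = 326/9, a_2 = 8747/81, a_3 = 472393/729, a_4 = 127545835/26244.
Write the denominator as Q(ξ) = 1 + q1*ξ. Requiring Q*f - P = O(ξ^5) with deg P <= 3 kills the coefficients of ξ^4..ξ^4 in Q*f:
  ξ^4: a_4 + q1*a_3 = 0, i.e. 127545835/26244 + (472393/729)*q1 = 0.
Solving this linear system: q1 = -127545835/17006148.
The numerator is Q*f truncated at degree 3: P0 = a_0 = -25/13; P1 = a_1 + q1*a_0 = 3732217337/73693308; P2 = a_2 + q1*a_1 = -4175309321/25509222; P3 = a_3 + q1*a_2 = -223022832949/1377497988.

The Pade approximant has numerator coefficients [-25/13, 3732217337/73693308, -4175309321/25509222, -223022832949/1377497988]; denominator coefficients [1, -127545835/17006148].


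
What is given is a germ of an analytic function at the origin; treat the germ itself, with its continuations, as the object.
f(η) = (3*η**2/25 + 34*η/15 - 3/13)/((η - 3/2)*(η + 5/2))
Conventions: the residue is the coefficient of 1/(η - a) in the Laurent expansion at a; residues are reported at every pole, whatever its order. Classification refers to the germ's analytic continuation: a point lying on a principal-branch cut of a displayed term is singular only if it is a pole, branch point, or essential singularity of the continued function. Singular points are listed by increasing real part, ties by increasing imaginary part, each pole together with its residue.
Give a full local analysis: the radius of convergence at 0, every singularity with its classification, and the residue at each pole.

Denominator factor (η - 3/2): pole of order 1 at 3/2, modulus 3/2.
Denominator factor (η + 5/2): pole of order 1 at -5/2, modulus 5/2.
The radius of convergence is the smallest modulus among the singular points: 3/2.
At the order-1 pole -5/2 set g(η) = (η - (-5/2))*f(η) = (3*η**2/25 + 34*η/15 - 3/13)/(η - 3/2).
Simple pole: residue = g(a) at a = -5/2, which is 803/624.
At the order-1 pole 3/2 set g(η) = (η - (3/2))*f(η) = (3*η**2/25 + 34*η/15 - 3/13)/(η + 5/2).
Simple pole: residue = g(a) at a = 3/2, which is 4471/5200.
List the singular points by increasing real part (a conjugate pair: the negative imaginary part first).

Radius of convergence at 0: 3/2.
At -5/2: a pole of order 1; residue 803/624.
At 3/2: a pole of order 1; residue 4471/5200.


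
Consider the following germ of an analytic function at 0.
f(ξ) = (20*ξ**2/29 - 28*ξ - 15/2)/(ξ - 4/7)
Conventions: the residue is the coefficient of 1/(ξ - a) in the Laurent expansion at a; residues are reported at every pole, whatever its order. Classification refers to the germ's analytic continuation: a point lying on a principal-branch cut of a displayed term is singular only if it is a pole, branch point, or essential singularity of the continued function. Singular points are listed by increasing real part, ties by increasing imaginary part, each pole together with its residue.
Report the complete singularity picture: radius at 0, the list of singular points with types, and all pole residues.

Denominator factor (ξ - 4/7): pole of order 1 at 4/7, modulus 4/7.
The radius of convergence is the smallest modulus among the singular points: 4/7.
At the order-1 pole 4/7 set g(ξ) = (ξ - (4/7))*f(ξ) = 20*ξ**2/29 - 28*ξ - 15/2.
Simple pole: residue = g(a) at a = 4/7, which is -66147/2842.

Radius of convergence at 0: 4/7.
At 4/7: a pole of order 1; residue -66147/2842.


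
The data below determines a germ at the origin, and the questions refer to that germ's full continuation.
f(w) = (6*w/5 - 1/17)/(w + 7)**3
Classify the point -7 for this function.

The denominator factor w + 7 vanishes at -7 and appears to the power 3; the numerator there equals -719/85, nonzero, and no other factor vanishes.
Hence a pole whose order is the multiplicity, 3.

The point is a pole of order 3.


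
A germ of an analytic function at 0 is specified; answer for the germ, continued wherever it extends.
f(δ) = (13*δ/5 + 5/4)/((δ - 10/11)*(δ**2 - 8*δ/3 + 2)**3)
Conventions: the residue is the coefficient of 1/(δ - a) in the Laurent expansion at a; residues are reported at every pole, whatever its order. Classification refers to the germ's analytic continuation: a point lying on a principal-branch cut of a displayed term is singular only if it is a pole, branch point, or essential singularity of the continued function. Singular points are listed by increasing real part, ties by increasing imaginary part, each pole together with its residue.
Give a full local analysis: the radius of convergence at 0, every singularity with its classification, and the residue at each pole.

Radius of convergence at 0: 10/11.
At 10/11: a pole of order 1; residue 691391943/12448544.
At (4/3) - ((1/3)*sqrt(2))*i: a pole of order 3; residue (-691391943/24897088) + ((69891493221/995883520)*sqrt(2))*i.
At (4/3) + ((1/3)*sqrt(2))*i: a pole of order 3; residue (-691391943/24897088) - ((69891493221/995883520)*sqrt(2))*i.


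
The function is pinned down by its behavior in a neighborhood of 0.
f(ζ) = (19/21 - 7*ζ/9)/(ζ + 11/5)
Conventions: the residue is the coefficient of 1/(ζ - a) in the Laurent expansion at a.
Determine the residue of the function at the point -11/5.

At the order-1 pole -11/5 set g(ζ) = (ζ - (-11/5))*f(ζ) = 19/21 - 7*ζ/9.
Simple pole: residue = g(a) at a = -11/5, which is 824/315.

The residue is 824/315.


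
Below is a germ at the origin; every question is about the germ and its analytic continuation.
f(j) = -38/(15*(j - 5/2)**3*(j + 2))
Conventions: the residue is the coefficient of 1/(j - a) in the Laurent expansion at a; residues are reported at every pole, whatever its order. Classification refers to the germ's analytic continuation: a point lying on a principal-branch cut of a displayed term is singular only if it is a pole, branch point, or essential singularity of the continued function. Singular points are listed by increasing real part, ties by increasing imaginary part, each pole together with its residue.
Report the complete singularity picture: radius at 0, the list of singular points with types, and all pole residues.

Radius of convergence at 0: 2.
At -2: a pole of order 1; residue 304/10935.
At 5/2: a pole of order 3; residue -304/10935.

Denominator factor (j - 5/2)^3: pole of order 3 at 5/2, modulus 5/2.
Denominator factor (j + 2): pole of order 1 at -2, modulus 2.
The radius of convergence is the smallest modulus among the singular points: 2.
At the order-1 pole -2 set g(j) = (j - (-2))*f(j) = -38/(15*(j - 5/2)**3).
Simple pole: residue = g(a) at a = -2, which is 304/10935.
At the order-3 pole 5/2 set g(j) = (j - (5/2))^3*f(j) = -38/(15*(j + 2)).
Order-3 pole: residue = g''(a)/2; g''(5/2) = -608/10935, so the residue is -304/10935.
List the singular points by increasing real part (a conjugate pair: the negative imaginary part first).


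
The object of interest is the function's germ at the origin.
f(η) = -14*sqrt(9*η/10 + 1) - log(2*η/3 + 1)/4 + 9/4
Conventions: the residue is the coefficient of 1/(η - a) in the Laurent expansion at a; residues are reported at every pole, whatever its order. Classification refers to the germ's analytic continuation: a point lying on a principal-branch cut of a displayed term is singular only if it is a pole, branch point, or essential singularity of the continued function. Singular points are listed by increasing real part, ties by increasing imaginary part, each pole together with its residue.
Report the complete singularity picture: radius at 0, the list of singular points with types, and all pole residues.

Radius of convergence at 0: 10/9.
At -3/2: a logarithmic branch point.
At -10/9: an algebraic (square-root) branch point.

Branch term (-1/4)*log(1 - η/(-3/2)): its argument vanishes at η = -3/2, a logarithmic branch point, modulus 3/2.
Branch term (-14)*sqrt(1 - η/(-10/9)): its argument vanishes at η = -10/9, a square-root branch point, modulus 10/9.
The radius of convergence is the smallest modulus among the singular points: 10/9.
List the singular points by increasing real part (a conjugate pair: the negative imaginary part first).


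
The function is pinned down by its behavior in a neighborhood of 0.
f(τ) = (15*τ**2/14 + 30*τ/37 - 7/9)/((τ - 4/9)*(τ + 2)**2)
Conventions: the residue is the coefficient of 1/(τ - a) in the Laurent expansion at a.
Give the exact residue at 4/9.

The residue is -4317/125356.

At the order-1 pole 4/9 set g(τ) = (τ - (4/9))*f(τ) = (15*τ**2/14 + 30*τ/37 - 7/9)/(τ + 2)**2.
Simple pole: residue = g(a) at a = 4/9, which is -4317/125356.


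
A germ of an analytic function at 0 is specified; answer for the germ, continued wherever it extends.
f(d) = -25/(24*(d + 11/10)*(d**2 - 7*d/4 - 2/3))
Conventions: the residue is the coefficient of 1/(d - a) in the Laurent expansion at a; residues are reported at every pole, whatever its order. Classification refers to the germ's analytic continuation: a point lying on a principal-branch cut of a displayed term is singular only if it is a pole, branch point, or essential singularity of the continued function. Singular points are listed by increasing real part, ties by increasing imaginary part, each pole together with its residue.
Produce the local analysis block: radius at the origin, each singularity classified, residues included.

Denominator factor (d + 11/10): pole of order 1 at -11/10, modulus 11/10.
Denominator factor (d**2 - 7*d/4 - 2/3): discriminant 275/48, real irrational roots 7/8 + (5/24)*sqrt(33) and 7/8 - (5/24)*sqrt(33); poles of order 1, moduli 7/8 + (5/24)*sqrt(33) and -7/8 + (5/24)*sqrt(33).
The radius of convergence is the smallest modulus among the singular points: -7/8 + (5/24)*sqrt(33).
At the order-1 pole -11/10 set g(d) = (d - (-11/10))*f(d) = -25/(24*(d**2 - 7*d/4 - 2/3)).
Simple pole: residue = g(a) at a = -11/10, which is -625/1481.
The factor d**2 - 7*d/4 - 2/3 splits as (d - a)(d - a') with a = 7/8 - (5/24)*sqrt(33), a' = 7/8 + (5/24)*sqrt(33). At the order-1 pole a set g(d) = (d - a)*f(d) = [-25/(24*(d + 11/10))] / (d - a').
Simple pole: residue = g(a) at a = 7/8 - (5/24)*sqrt(33), which is 625/2962 + (1975/32582)*sqrt(33).
The factor d**2 - 7*d/4 - 2/3 splits as (d - a)(d - a') with a = 7/8 + (5/24)*sqrt(33), a' = 7/8 - (5/24)*sqrt(33). At the order-1 pole a set g(d) = (d - a)*f(d) = [-25/(24*(d + 11/10))] / (d - a').
Simple pole: residue = g(a) at a = 7/8 + (5/24)*sqrt(33), which is 625/2962 - (1975/32582)*sqrt(33).
List the singular points by increasing real part (a conjugate pair: the negative imaginary part first).

Radius of convergence at 0: -7/8 + (5/24)*sqrt(33).
At -11/10: a pole of order 1; residue -625/1481.
At 7/8 - (5/24)*sqrt(33): a pole of order 1; residue 625/2962 + (1975/32582)*sqrt(33).
At 7/8 + (5/24)*sqrt(33): a pole of order 1; residue 625/2962 - (1975/32582)*sqrt(33).


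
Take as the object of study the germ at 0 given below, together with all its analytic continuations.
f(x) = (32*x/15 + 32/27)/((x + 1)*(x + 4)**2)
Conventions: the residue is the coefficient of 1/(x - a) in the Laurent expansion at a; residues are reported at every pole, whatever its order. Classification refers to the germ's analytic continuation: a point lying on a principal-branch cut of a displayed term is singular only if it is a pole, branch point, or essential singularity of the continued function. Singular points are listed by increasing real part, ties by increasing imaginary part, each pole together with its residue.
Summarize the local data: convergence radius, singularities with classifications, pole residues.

Denominator factor (x + 4)^2: pole of order 2 at -4, modulus 4.
Denominator factor (x + 1): pole of order 1 at -1, modulus 1.
The radius of convergence is the smallest modulus among the singular points: 1.
At the order-2 pole -4 set g(x) = (x - (-4))^2*f(x) = (32*x/15 + 32/27)/(x + 1).
Order-2 pole: residue = g'(a); g'(-4) = 128/1215, so the residue is 128/1215.
At the order-1 pole -1 set g(x) = (x - (-1))*f(x) = (32*x/15 + 32/27)/(x + 4)**2.
Simple pole: residue = g(a) at a = -1, which is -128/1215.
List the singular points by increasing real part (a conjugate pair: the negative imaginary part first).

Radius of convergence at 0: 1.
At -4: a pole of order 2; residue 128/1215.
At -1: a pole of order 1; residue -128/1215.


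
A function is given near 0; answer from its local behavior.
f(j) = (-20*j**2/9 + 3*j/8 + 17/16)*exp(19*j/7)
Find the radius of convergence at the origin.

The factor exp(19*j/7) is entire and contributes no finite singular point.
The polynomial part has no poles.
No finite singular points: the Taylor series at 0 converges everywhere.

The radius of convergence is infinite.


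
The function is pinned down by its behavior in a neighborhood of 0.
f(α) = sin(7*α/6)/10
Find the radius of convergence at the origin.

The factor sin(7*α/6) is entire and contributes no finite singular point.
The polynomial part has no poles.
No finite singular points: the Taylor series at 0 converges everywhere.

The radius of convergence is infinite.


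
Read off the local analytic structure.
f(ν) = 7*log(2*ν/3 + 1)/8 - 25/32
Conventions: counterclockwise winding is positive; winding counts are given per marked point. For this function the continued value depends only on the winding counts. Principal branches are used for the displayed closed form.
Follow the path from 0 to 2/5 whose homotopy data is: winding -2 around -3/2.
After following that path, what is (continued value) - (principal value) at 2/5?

Continued minus principal equals -(7/2)*pi*i.

The rational part is single-valued and drops out of the difference; each branch term changes only by its own monodromy.
(7/8)*log(1 - ν/(-3/2)): each positive loop around -3/2 adds 2*pi*i to the log, so winding -2 contributes (7/8)*(-2)*2*pi*i = -(7/2)*pi*i.
Summing the contributions at ν = 2/5 gives -(7/2)*pi*i.


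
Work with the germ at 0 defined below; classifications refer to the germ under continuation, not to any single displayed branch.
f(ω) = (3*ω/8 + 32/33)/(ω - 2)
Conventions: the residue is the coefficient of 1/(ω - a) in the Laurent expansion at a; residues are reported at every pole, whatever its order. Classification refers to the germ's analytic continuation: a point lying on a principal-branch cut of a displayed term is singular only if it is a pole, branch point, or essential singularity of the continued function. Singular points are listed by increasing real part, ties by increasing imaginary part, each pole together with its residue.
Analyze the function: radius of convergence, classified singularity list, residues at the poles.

Denominator factor (ω - 2): pole of order 1 at 2, modulus 2.
The radius of convergence is the smallest modulus among the singular points: 2.
At the order-1 pole 2 set g(ω) = (ω - (2))*f(ω) = 3*ω/8 + 32/33.
Simple pole: residue = g(a) at a = 2, which is 227/132.

Radius of convergence at 0: 2.
At 2: a pole of order 1; residue 227/132.


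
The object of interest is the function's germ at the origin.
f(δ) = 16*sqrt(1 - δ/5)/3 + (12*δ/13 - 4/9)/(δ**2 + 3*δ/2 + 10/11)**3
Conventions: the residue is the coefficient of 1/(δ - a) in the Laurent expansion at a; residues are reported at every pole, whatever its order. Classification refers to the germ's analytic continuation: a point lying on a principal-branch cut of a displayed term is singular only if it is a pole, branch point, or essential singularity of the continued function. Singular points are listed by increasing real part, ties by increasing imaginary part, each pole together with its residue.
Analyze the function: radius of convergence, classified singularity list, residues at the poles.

Denominator factor (δ**2 + 3*δ/2 + 10/11)^3: discriminant -61/44, complex-conjugate roots (-3/4) + ((1/44)*sqrt(671))*i and (-3/4) - ((1/44)*sqrt(671))*i; poles of order 3, moduli (1/11)*sqrt(110) and (1/11)*sqrt(110).
Branch term (16/3)*sqrt(1 - δ/(5)): its argument vanishes at δ = 5, a square-root branch point, modulus 5.
The radius of convergence is the smallest modulus among the singular points: (1/11)*sqrt(110).
The branch term is analytic at (-3/4) - ((1/44)*sqrt(671))*i and contributes nothing to the residue; only the rational part matters.
The factor δ**2 + 3*δ/2 + 10/11 splits as (δ - a)(δ - a') with a = (-3/4) - ((1/44)*sqrt(671))*i, a' = (-3/4) + ((1/44)*sqrt(671))*i. At the order-3 pole a set g(δ) = (δ - a)^3*(rational part) = [12*δ/13 - 4/9] / (δ - a')^3.
Order-3 pole: residue = g''(a)/2; g''((-3/4) - ((1/44)*sqrt(671))*i) = -((2059904/8852259)*sqrt(671))*i, so the residue is -((1029952/8852259)*sqrt(671))*i.
The branch term is analytic at (-3/4) + ((1/44)*sqrt(671))*i and contributes nothing to the residue; only the rational part matters.
The factor δ**2 + 3*δ/2 + 10/11 splits as (δ - a)(δ - a') with a = (-3/4) + ((1/44)*sqrt(671))*i, a' = (-3/4) - ((1/44)*sqrt(671))*i. At the order-3 pole a set g(δ) = (δ - a)^3*(rational part) = [12*δ/13 - 4/9] / (δ - a')^3.
Order-3 pole: residue = g''(a)/2; g''((-3/4) + ((1/44)*sqrt(671))*i) = ((2059904/8852259)*sqrt(671))*i, so the residue is ((1029952/8852259)*sqrt(671))*i.
List the singular points by increasing real part (a conjugate pair: the negative imaginary part first).

Radius of convergence at 0: (1/11)*sqrt(110).
At (-3/4) - ((1/44)*sqrt(671))*i: a pole of order 3; residue -((1029952/8852259)*sqrt(671))*i.
At (-3/4) + ((1/44)*sqrt(671))*i: a pole of order 3; residue ((1029952/8852259)*sqrt(671))*i.
At 5: an algebraic (square-root) branch point.


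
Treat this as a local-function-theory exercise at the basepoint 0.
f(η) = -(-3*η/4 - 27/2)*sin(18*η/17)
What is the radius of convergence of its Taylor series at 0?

The factor -sin(18*η/17) is entire and contributes no finite singular point.
The polynomial part has no poles.
No finite singular points: the Taylor series at 0 converges everywhere.

The radius of convergence is infinite.


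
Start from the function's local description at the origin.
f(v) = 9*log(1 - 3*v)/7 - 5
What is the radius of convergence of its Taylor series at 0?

The radius of convergence is 1/3.

Branch term (9/7)*log(1 - v/(1/3)): its argument vanishes at v = 1/3, a logarithmic branch point, modulus 1/3.
The radius of convergence is the smallest modulus among the singular points: 1/3.


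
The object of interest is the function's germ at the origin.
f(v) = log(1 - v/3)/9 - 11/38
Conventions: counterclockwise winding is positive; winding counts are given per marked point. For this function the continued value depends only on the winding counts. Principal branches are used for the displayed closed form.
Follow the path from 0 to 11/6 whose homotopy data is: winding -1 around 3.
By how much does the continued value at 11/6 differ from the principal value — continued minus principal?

Continued minus principal equals -(2/9)*pi*i.

The rational part is single-valued and drops out of the difference; each branch term changes only by its own monodromy.
(1/9)*log(1 - v/(3)): each positive loop around 3 adds 2*pi*i to the log, so winding -1 contributes (1/9)*(-1)*2*pi*i = -(2/9)*pi*i.
Summing the contributions at v = 11/6 gives -(2/9)*pi*i.


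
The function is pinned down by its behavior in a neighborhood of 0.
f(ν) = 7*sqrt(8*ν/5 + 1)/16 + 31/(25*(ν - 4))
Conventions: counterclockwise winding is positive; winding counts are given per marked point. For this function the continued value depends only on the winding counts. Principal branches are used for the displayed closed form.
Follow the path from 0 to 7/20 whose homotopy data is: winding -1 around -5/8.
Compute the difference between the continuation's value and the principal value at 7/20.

The rational part is single-valued and drops out of the difference; each branch term changes only by its own monodromy.
(7/16)*sqrt(1 - ν/(-5/8)): winding -1 is odd, the square root flips sign, contributing -2*(7/16)*sqrt(1 - (7/20)/(-5/8)) = -2*(7/16)*sqrt(39/25) = -(7/40)*sqrt(39).
Summing the contributions at ν = 7/20 gives -(7/40)*sqrt(39).

Continued minus principal equals -(7/40)*sqrt(39).


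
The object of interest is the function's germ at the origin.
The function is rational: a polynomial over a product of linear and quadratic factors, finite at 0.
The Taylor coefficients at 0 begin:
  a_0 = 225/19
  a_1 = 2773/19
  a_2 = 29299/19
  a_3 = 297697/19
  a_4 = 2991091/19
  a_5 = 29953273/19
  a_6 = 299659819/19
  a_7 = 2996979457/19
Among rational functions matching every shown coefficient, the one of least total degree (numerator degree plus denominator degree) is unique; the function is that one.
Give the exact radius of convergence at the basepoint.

No rational of total degree below 3 reproduces all 8 coefficients; solving the [1/2] Pade equations on them gives f(η) = (15/38 - 4*η/15)/((η - 1/3)*(η - 1/10)), whose expansion matches every shown term.
Denominator factor (η - 1/10): pole of order 1 at 1/10, modulus 1/10.
Denominator factor (η - 1/3): pole of order 1 at 1/3, modulus 1/3.
The radius of convergence is the smallest modulus among the singular points: 1/10.

The radius of convergence is 1/10.


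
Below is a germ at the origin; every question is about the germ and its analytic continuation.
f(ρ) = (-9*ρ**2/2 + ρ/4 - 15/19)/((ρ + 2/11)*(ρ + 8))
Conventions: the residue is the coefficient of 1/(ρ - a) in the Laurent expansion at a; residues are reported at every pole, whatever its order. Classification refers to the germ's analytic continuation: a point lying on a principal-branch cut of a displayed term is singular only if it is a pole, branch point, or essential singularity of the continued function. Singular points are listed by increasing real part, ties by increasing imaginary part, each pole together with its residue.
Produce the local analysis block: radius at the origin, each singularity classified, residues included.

Denominator factor (ρ + 8): pole of order 1 at -8, modulus 8.
Denominator factor (ρ + 2/11): pole of order 1 at -2/11, modulus 2/11.
The radius of convergence is the smallest modulus among the singular points: 2/11.
At the order-1 pole -8 set g(ρ) = (ρ - (-8))*f(ρ) = (-9*ρ**2/2 + ρ/4 - 15/19)/(ρ + 2/11).
Simple pole: residue = g(a) at a = -8, which is 60775/1634.
At the order-1 pole -2/11 set g(ρ) = (ρ - (-2/11))*f(ρ) = (-9*ρ**2/2 + ρ/4 - 15/19)/(ρ + 8).
Simple pole: residue = g(a) at a = -2/11, which is -4523/35948.
List the singular points by increasing real part (a conjugate pair: the negative imaginary part first).

Radius of convergence at 0: 2/11.
At -8: a pole of order 1; residue 60775/1634.
At -2/11: a pole of order 1; residue -4523/35948.


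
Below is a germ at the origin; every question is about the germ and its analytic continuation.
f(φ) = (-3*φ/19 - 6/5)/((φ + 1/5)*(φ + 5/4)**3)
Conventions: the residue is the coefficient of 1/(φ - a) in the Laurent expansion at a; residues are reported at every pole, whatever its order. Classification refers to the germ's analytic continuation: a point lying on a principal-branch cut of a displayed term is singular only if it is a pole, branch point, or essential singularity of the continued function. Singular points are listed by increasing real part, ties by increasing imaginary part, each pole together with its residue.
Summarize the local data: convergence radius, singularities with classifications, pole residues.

Denominator factor (φ + 1/5): pole of order 1 at -1/5, modulus 1/5.
Denominator factor (φ + 5/4)^3: pole of order 3 at -5/4, modulus 5/4.
The radius of convergence is the smallest modulus among the singular points: 1/5.
At the order-3 pole -5/4 set g(φ) = (φ - (-5/4))^3*f(φ) = (-3*φ/19 - 6/5)/(φ + 1/5).
Order-3 pole: residue = g''(a)/2; g''(-5/4) = 118400/58653, so the residue is 59200/58653.
At the order-1 pole -1/5 set g(φ) = (φ - (-1/5))*f(φ) = (-3*φ/19 - 6/5)/(φ + 5/4)**3.
Simple pole: residue = g(a) at a = -1/5, which is -59200/58653.
List the singular points by increasing real part (a conjugate pair: the negative imaginary part first).

Radius of convergence at 0: 1/5.
At -5/4: a pole of order 3; residue 59200/58653.
At -1/5: a pole of order 1; residue -59200/58653.


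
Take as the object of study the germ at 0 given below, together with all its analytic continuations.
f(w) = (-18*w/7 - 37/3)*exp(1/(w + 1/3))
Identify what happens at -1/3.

The point is an essential singularity.

The exponent 1/(w - (-1/3)) has a pole at -1/3, so exp(1/(w - (-1/3))) takes every nonzero value near it: an essential singularity (not a pole of any order).


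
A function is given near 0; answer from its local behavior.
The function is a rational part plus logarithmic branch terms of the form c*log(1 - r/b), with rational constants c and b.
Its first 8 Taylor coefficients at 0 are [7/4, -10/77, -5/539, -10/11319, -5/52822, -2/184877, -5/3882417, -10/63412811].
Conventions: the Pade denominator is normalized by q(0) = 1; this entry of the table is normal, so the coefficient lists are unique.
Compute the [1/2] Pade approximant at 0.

Taylor coefficients needed (read off): a_0 = 7/4, a_1 = -10/77, a_2 = -5/539, a_3 = -10/11319.
Write the denominator as Q(r) = 1 + q1*r + q2*r^2. Requiring Q*f - P = O(r^4) with deg P <= 1 kills the coefficients of r^2..r^3 in Q*f:
  r^2: a_2 + q1*a_1 + q2*a_0 = 0, i.e. -5/539 + (-10/77)*q1 + (7/4)*q2 = 0.
  r^3: a_3 + q1*a_2 + q2*a_1 = 0, i.e. -10/11319 + (-5/539)*q1 + (-10/77)*q2 = 0.
Solving this linear system: q1 = -274/3297, q2 = -20/23079.
The numerator is Q*f truncated at degree 1: P0 = a_0 = 7/4; P1 = a_1 + q1*a_0 = -19969/72534.

The Pade approximant has numerator coefficients [7/4, -19969/72534]; denominator coefficients [1, -274/3297, -20/23079].


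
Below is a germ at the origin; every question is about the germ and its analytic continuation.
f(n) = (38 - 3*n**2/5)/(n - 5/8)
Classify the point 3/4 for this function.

Denominator factors: n - 5/8 = 1/8 at n = 3/4 — none vanishes.
So the germ continues analytically to 3/4.

The point is a regular point.


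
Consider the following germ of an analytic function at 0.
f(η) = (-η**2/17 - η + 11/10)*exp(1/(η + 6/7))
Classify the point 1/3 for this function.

There is no denominator, hence no pole anywhere.
The essential point of exp(1/(η - (-6/7))) is -6/7, not 1/3.
So the germ continues analytically to 1/3.

The point is a regular point.


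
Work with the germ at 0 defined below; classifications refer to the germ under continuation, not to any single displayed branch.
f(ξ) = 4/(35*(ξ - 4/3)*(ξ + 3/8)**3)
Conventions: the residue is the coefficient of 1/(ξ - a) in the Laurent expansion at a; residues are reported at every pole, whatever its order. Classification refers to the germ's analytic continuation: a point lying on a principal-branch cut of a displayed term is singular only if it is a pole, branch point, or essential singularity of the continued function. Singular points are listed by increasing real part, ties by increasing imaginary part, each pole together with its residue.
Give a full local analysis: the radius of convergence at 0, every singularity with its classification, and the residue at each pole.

Radius of convergence at 0: 3/8.
At -3/8: a pole of order 3; residue -55296/2412235.
At 4/3: a pole of order 1; residue 55296/2412235.

Denominator factor (ξ - 4/3): pole of order 1 at 4/3, modulus 4/3.
Denominator factor (ξ + 3/8)^3: pole of order 3 at -3/8, modulus 3/8.
The radius of convergence is the smallest modulus among the singular points: 3/8.
At the order-3 pole -3/8 set g(ξ) = (ξ - (-3/8))^3*f(ξ) = 4/(35*(ξ - 4/3)).
Order-3 pole: residue = g''(a)/2; g''(-3/8) = -110592/2412235, so the residue is -55296/2412235.
At the order-1 pole 4/3 set g(ξ) = (ξ - (4/3))*f(ξ) = 4/(35*(ξ + 3/8)**3).
Simple pole: residue = g(a) at a = 4/3, which is 55296/2412235.
List the singular points by increasing real part (a conjugate pair: the negative imaginary part first).


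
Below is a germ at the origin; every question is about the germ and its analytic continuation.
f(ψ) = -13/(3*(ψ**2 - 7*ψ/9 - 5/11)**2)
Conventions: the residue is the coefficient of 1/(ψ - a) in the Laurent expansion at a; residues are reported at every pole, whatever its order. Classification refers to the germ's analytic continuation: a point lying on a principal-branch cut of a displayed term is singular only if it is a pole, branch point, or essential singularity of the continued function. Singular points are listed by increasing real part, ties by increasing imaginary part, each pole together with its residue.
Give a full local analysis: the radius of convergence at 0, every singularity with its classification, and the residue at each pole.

Radius of convergence at 0: -7/18 + (1/198)*sqrt(23749).
At 7/18 - (1/198)*sqrt(23749): a pole of order 2; residue -(69498/4661281)*sqrt(23749).
At 7/18 + (1/198)*sqrt(23749): a pole of order 2; residue (69498/4661281)*sqrt(23749).

Denominator factor (ψ**2 - 7*ψ/9 - 5/11)^2: discriminant 2159/891, real irrational roots 7/18 + (1/198)*sqrt(23749) and 7/18 - (1/198)*sqrt(23749); poles of order 2, moduli 7/18 + (1/198)*sqrt(23749) and -7/18 + (1/198)*sqrt(23749).
The radius of convergence is the smallest modulus among the singular points: -7/18 + (1/198)*sqrt(23749).
The factor ψ**2 - 7*ψ/9 - 5/11 splits as (ψ - a)(ψ - a') with a = 7/18 - (1/198)*sqrt(23749), a' = 7/18 + (1/198)*sqrt(23749). At the order-2 pole a set g(ψ) = (ψ - a)^2*f(ψ) = [-13/3] / (ψ - a')^2.
Order-2 pole: residue = g'(a); g'(7/18 - (1/198)*sqrt(23749)) = -(69498/4661281)*sqrt(23749), so the residue is -(69498/4661281)*sqrt(23749).
The factor ψ**2 - 7*ψ/9 - 5/11 splits as (ψ - a)(ψ - a') with a = 7/18 + (1/198)*sqrt(23749), a' = 7/18 - (1/198)*sqrt(23749). At the order-2 pole a set g(ψ) = (ψ - a)^2*f(ψ) = [-13/3] / (ψ - a')^2.
Order-2 pole: residue = g'(a); g'(7/18 + (1/198)*sqrt(23749)) = (69498/4661281)*sqrt(23749), so the residue is (69498/4661281)*sqrt(23749).
List the singular points by increasing real part (a conjugate pair: the negative imaginary part first).


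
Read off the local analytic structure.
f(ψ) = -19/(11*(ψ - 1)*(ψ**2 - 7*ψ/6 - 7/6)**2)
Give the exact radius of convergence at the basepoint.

Denominator factor (ψ - 1): pole of order 1 at 1, modulus 1.
Denominator factor (ψ**2 - 7*ψ/6 - 7/6)^2: discriminant 217/36, real irrational roots 7/12 + (1/12)*sqrt(217) and 7/12 - (1/12)*sqrt(217); poles of order 2, moduli 7/12 + (1/12)*sqrt(217) and -7/12 + (1/12)*sqrt(217).
The radius of convergence is the smallest modulus among the singular points: -7/12 + (1/12)*sqrt(217).

The radius of convergence is -7/12 + (1/12)*sqrt(217).


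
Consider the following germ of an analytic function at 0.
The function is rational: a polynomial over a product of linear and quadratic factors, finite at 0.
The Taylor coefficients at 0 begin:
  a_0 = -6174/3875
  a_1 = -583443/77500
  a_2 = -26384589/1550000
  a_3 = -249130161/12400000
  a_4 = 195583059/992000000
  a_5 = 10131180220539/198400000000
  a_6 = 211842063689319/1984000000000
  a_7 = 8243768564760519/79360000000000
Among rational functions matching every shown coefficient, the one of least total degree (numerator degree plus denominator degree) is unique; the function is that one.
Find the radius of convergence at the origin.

No rational of total degree below 6 reproduces all 8 coefficients; solving the [0/6] Pade equations on them gives f(γ) = -18/(31*(γ**2 - 9*γ/8 + 5/7)**3), whose expansion matches every shown term.
Denominator factor (γ**2 - 9*γ/8 + 5/7)^3: discriminant -713/448, complex-conjugate roots (9/16) + ((1/112)*sqrt(4991))*i and (9/16) - ((1/112)*sqrt(4991))*i; poles of order 3, moduli (1/7)*sqrt(35) and (1/7)*sqrt(35).
The radius of convergence is the smallest modulus among the singular points: (1/7)*sqrt(35).

The radius of convergence is (1/7)*sqrt(35).


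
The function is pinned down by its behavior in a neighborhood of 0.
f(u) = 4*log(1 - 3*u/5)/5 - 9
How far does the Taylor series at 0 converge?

The radius of convergence is 5/3.

Branch term (4/5)*log(1 - u/(5/3)): its argument vanishes at u = 5/3, a logarithmic branch point, modulus 5/3.
The radius of convergence is the smallest modulus among the singular points: 5/3.


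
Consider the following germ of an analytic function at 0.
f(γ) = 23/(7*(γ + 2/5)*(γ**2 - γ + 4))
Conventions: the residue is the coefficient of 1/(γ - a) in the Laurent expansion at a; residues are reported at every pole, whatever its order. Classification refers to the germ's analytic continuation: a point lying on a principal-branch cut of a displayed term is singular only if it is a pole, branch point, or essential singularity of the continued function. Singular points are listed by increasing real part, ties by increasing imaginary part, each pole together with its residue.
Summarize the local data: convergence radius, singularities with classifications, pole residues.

Denominator factor (γ**2 - γ + 4): discriminant -15, complex-conjugate roots (1/2) + ((1/2)*sqrt(15))*i and (1/2) - ((1/2)*sqrt(15))*i; poles of order 1, moduli 2 and 2.
Denominator factor (γ + 2/5): pole of order 1 at -2/5, modulus 2/5.
The radius of convergence is the smallest modulus among the singular points: 2/5.
At the order-1 pole -2/5 set g(γ) = (γ - (-2/5))*f(γ) = 23/(7*(γ**2 - γ + 4)).
Simple pole: residue = g(a) at a = -2/5, which is 575/798.
The factor γ**2 - γ + 4 splits as (γ - a)(γ - a') with a = (1/2) - ((1/2)*sqrt(15))*i, a' = (1/2) + ((1/2)*sqrt(15))*i. At the order-1 pole a set g(γ) = (γ - a)*f(γ) = [23/(7*(γ + 2/5))] / (γ - a').
Simple pole: residue = g(a) at a = (1/2) - ((1/2)*sqrt(15))*i, which is (-575/1596) + ((23/532)*sqrt(15))*i.
The factor γ**2 - γ + 4 splits as (γ - a)(γ - a') with a = (1/2) + ((1/2)*sqrt(15))*i, a' = (1/2) - ((1/2)*sqrt(15))*i. At the order-1 pole a set g(γ) = (γ - a)*f(γ) = [23/(7*(γ + 2/5))] / (γ - a').
Simple pole: residue = g(a) at a = (1/2) + ((1/2)*sqrt(15))*i, which is (-575/1596) - ((23/532)*sqrt(15))*i.
List the singular points by increasing real part (a conjugate pair: the negative imaginary part first).

Radius of convergence at 0: 2/5.
At -2/5: a pole of order 1; residue 575/798.
At (1/2) - ((1/2)*sqrt(15))*i: a pole of order 1; residue (-575/1596) + ((23/532)*sqrt(15))*i.
At (1/2) + ((1/2)*sqrt(15))*i: a pole of order 1; residue (-575/1596) - ((23/532)*sqrt(15))*i.


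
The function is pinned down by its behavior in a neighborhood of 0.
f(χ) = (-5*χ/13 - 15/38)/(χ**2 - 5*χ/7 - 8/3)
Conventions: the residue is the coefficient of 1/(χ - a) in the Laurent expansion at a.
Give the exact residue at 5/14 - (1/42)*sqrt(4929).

The residue is -5/26 + (920/405821)*sqrt(4929).

The factor χ**2 - 5*χ/7 - 8/3 splits as (χ - a)(χ - a') with a = 5/14 - (1/42)*sqrt(4929), a' = 5/14 + (1/42)*sqrt(4929). At the order-1 pole a set g(χ) = (χ - a)*f(χ) = [-5*χ/13 - 15/38] / (χ - a').
Simple pole: residue = g(a) at a = 5/14 - (1/42)*sqrt(4929), which is -5/26 + (920/405821)*sqrt(4929).


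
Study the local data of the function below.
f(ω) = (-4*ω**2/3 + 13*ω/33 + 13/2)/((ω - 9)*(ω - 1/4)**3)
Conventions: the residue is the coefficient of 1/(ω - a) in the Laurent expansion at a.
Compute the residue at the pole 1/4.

At the order-3 pole 1/4 set g(ω) = (ω - (1/4))^3*f(ω) = (-4*ω**2/3 + 13*ω/33 + 13/2)/(ω - 9).
Order-3 pole: residue = g''(a)/2; g''(1/4) = 27584/94325, so the residue is 13792/94325.

The residue is 13792/94325.


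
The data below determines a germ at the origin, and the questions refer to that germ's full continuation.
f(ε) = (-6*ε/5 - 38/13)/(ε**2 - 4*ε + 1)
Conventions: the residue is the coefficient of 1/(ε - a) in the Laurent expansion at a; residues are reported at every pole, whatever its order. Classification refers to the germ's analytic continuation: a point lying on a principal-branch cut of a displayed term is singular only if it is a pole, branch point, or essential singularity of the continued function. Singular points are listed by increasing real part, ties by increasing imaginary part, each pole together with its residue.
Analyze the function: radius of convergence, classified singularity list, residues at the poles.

Radius of convergence at 0: 2 - sqrt(3).
At 2 - sqrt(3): a pole of order 1; residue -3/5 + (173/195)*sqrt(3).
At 2 + sqrt(3): a pole of order 1; residue -3/5 - (173/195)*sqrt(3).

Denominator factor (ε**2 - 4*ε + 1): discriminant 12, real irrational roots 2 + sqrt(3) and 2 - sqrt(3); poles of order 1, moduli 2 + sqrt(3) and 2 - sqrt(3).
The radius of convergence is the smallest modulus among the singular points: 2 - sqrt(3).
The factor ε**2 - 4*ε + 1 splits as (ε - a)(ε - a') with a = 2 - sqrt(3), a' = 2 + sqrt(3). At the order-1 pole a set g(ε) = (ε - a)*f(ε) = [-6*ε/5 - 38/13] / (ε - a').
Simple pole: residue = g(a) at a = 2 - sqrt(3), which is -3/5 + (173/195)*sqrt(3).
The factor ε**2 - 4*ε + 1 splits as (ε - a)(ε - a') with a = 2 + sqrt(3), a' = 2 - sqrt(3). At the order-1 pole a set g(ε) = (ε - a)*f(ε) = [-6*ε/5 - 38/13] / (ε - a').
Simple pole: residue = g(a) at a = 2 + sqrt(3), which is -3/5 - (173/195)*sqrt(3).
List the singular points by increasing real part (a conjugate pair: the negative imaginary part first).


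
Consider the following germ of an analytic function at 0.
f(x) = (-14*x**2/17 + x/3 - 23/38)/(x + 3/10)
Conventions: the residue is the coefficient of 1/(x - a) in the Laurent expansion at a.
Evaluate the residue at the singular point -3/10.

At the order-1 pole -3/10 set g(x) = (x - (-3/10))*f(x) = -14*x**2/17 + x/3 - 23/38.
Simple pole: residue = g(a) at a = -3/10, which is -12587/16150.

The residue is -12587/16150.


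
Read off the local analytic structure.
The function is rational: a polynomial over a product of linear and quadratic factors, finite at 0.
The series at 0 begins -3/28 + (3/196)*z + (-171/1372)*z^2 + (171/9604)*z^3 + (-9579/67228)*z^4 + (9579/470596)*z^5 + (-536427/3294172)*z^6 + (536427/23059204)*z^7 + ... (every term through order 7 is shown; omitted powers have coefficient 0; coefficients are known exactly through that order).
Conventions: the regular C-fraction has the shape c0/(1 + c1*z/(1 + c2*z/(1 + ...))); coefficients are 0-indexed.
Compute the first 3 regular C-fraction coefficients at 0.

The regular C-fraction coefficients are [-3/28, 1/7, 8].

Taylor coefficients (read off): a_0 = -3/28, a_1 = 3/196, a_2 = -171/1372.
c0 = a_0 = -3/28. Peel one level at a time: if S = 1 + c*z/S' with S'(0) = 1, then c is the z-coefficient of S and S' = c*z/(S - 1).
S_1 = c0/f = 1 + (1/7)*z + (-8/7)*z^2 + ...; c1 = 1/7.
S_2 = c1*z/(S_1 - 1) = 1 + (8)*z + ...; c2 = 8.
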